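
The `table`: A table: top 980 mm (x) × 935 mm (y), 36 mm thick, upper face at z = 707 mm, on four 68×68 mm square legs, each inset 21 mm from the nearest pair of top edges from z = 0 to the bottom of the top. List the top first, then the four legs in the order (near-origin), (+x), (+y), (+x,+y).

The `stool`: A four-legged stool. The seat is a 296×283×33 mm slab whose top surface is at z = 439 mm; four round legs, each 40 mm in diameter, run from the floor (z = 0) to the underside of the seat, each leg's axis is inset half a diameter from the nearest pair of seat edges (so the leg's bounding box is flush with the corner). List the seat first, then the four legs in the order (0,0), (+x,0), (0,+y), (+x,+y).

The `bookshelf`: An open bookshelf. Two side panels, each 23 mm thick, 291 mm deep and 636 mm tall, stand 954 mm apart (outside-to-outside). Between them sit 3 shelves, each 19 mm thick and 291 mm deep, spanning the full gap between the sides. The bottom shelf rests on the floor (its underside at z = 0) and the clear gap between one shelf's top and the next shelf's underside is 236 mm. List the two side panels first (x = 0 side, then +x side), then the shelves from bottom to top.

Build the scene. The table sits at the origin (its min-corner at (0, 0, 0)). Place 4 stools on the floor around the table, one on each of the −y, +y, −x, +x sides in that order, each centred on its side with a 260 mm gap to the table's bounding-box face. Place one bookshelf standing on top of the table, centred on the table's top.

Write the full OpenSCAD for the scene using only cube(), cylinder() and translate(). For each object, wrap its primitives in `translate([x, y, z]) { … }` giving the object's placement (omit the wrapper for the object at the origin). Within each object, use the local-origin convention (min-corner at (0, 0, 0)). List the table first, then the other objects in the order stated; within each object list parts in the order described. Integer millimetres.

translate([0, 0, 671]) cube([980, 935, 36]);
translate([21, 21, 0]) cube([68, 68, 671]);
translate([891, 21, 0]) cube([68, 68, 671]);
translate([21, 846, 0]) cube([68, 68, 671]);
translate([891, 846, 0]) cube([68, 68, 671]);
translate([342, -543, 0]) {
  translate([0, 0, 406]) cube([296, 283, 33]);
  translate([20, 20, 0]) cylinder(h = 406, r = 20);
  translate([276, 20, 0]) cylinder(h = 406, r = 20);
  translate([20, 263, 0]) cylinder(h = 406, r = 20);
  translate([276, 263, 0]) cylinder(h = 406, r = 20);
}
translate([342, 1195, 0]) {
  translate([0, 0, 406]) cube([296, 283, 33]);
  translate([20, 20, 0]) cylinder(h = 406, r = 20);
  translate([276, 20, 0]) cylinder(h = 406, r = 20);
  translate([20, 263, 0]) cylinder(h = 406, r = 20);
  translate([276, 263, 0]) cylinder(h = 406, r = 20);
}
translate([-556, 326, 0]) {
  translate([0, 0, 406]) cube([296, 283, 33]);
  translate([20, 20, 0]) cylinder(h = 406, r = 20);
  translate([276, 20, 0]) cylinder(h = 406, r = 20);
  translate([20, 263, 0]) cylinder(h = 406, r = 20);
  translate([276, 263, 0]) cylinder(h = 406, r = 20);
}
translate([1240, 326, 0]) {
  translate([0, 0, 406]) cube([296, 283, 33]);
  translate([20, 20, 0]) cylinder(h = 406, r = 20);
  translate([276, 20, 0]) cylinder(h = 406, r = 20);
  translate([20, 263, 0]) cylinder(h = 406, r = 20);
  translate([276, 263, 0]) cylinder(h = 406, r = 20);
}
translate([13, 322, 707]) {
  cube([23, 291, 636]);
  translate([931, 0, 0]) cube([23, 291, 636]);
  translate([23, 0, 0]) cube([908, 291, 19]);
  translate([23, 0, 255]) cube([908, 291, 19]);
  translate([23, 0, 510]) cube([908, 291, 19]);
}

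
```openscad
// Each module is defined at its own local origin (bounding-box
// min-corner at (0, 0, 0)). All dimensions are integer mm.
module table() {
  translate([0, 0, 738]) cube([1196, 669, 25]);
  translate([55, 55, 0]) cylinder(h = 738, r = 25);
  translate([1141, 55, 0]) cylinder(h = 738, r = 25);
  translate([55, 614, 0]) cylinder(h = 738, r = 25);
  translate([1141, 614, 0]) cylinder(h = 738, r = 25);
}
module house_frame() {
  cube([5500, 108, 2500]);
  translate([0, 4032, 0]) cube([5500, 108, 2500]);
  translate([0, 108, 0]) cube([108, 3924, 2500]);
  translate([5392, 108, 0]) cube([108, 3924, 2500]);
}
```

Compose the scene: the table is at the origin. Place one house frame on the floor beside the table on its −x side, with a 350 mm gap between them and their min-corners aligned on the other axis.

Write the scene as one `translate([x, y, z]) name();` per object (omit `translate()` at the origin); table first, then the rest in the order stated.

table();
translate([-5850, 0, 0]) house_frame();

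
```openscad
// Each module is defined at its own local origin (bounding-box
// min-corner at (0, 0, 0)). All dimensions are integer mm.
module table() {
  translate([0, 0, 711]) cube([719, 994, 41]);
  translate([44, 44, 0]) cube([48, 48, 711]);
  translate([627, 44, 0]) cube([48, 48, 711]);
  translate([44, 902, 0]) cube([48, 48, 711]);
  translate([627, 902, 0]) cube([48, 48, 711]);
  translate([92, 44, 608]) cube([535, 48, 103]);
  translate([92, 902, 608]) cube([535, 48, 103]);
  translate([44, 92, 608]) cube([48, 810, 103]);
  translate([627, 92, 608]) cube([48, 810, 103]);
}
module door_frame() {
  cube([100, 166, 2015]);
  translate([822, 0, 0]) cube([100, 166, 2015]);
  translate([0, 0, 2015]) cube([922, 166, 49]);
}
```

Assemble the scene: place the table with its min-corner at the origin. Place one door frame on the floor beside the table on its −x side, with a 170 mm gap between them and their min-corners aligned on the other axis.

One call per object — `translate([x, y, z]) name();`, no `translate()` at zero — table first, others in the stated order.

table();
translate([-1092, 0, 0]) door_frame();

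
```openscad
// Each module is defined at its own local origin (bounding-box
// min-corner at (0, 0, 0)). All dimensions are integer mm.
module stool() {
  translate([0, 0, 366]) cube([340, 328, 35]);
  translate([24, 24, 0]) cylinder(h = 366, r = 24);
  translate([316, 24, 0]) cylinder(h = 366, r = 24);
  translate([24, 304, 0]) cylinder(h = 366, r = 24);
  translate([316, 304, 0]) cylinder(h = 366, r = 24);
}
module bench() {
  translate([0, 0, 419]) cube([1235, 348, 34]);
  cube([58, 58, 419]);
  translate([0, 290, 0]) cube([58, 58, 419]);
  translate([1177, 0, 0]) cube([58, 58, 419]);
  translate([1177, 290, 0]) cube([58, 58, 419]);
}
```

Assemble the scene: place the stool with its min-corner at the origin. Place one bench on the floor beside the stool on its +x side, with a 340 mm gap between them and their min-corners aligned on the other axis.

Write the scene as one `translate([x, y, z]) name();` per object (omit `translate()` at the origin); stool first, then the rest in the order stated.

stool();
translate([680, 0, 0]) bench();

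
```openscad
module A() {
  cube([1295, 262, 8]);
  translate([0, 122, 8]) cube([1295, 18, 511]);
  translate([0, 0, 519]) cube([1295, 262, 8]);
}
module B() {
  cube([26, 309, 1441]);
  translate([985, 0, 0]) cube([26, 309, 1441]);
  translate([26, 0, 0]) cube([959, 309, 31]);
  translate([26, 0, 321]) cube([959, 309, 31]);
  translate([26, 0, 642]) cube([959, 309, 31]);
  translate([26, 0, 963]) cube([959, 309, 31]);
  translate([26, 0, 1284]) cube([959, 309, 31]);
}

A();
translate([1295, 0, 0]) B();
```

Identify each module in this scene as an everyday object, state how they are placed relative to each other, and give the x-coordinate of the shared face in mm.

The I-beam's +x face and the bookshelf's −x face are both at x = 1295 mm.

A is an I-beam. B is a bookshelf. The bookshelf is against the I-beam's +x side, with their −y faces flush. The x-coordinate of the shared face is 1295 mm.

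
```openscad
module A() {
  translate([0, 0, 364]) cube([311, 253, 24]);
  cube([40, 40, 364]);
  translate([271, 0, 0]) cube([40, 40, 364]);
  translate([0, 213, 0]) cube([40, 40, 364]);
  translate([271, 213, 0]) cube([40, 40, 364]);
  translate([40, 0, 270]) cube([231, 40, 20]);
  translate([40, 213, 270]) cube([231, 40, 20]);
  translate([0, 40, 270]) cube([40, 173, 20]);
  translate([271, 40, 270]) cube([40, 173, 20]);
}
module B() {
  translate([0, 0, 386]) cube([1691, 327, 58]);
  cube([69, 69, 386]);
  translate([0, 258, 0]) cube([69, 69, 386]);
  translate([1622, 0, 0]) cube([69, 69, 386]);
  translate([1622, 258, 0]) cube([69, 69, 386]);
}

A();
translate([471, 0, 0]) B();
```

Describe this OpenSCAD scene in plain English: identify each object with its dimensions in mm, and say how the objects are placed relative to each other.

A is a simple wooden stool: a rectangular seat 311 mm (x) by 253 mm (y), 24 mm thick, top face at z = 388 mm, on four square legs, each 40×40 mm in cross-section. The legs rest on z = 0, each flush with a corner of the seat. Four stretchers, 40 mm wide and 20 mm tall, connect adjacent legs with their undersides at z = 270 mm, each running between the inner faces of the legs it joins and aligned with the legs' outer faces on the other axis.

B is a long wooden bench with a 1691 mm (x) × 327 mm (y) seat, 58 mm thick, its top surface 444 mm above the floor. Four 69 mm square legs at the seat corners, flush with the edges, run from z = 0 to the seat underside.

The bench is on the floor beside the stool on its +x side.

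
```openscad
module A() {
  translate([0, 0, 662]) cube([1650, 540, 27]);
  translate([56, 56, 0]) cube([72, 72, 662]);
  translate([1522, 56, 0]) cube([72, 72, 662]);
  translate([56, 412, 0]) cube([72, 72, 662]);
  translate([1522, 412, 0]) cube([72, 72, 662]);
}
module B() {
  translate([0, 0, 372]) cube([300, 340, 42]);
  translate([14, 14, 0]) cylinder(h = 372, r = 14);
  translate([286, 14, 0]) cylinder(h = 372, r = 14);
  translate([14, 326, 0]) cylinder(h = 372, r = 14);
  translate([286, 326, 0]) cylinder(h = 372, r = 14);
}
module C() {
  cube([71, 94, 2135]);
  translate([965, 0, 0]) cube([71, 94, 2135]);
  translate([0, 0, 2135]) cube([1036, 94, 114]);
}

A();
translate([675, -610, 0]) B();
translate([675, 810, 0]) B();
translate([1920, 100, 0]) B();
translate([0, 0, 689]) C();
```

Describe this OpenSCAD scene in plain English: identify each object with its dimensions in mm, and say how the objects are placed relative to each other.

A is a rectangular dining table. The top is 1650×540×27 mm with its upper surface at z = 689 mm. It stands on four 72×72 mm square legs, each inset 56 mm from the nearest pair of top edges, running from the floor to the underside of the top.

B is a four-legged stool. The seat is 300×340 mm, 42 mm thick, top at z = 414 mm. It stands on four round legs, each 28 mm in diameter, from z = 0 to the seat underside, each leg's axis is inset half a diameter from the nearest pair of seat edges (so the leg's bounding box is flush with the corner).

C is a rectangular door frame: two vertical jambs of 71×94 mm section, 2135 mm tall, with a clear opening 894 mm wide between their inner faces. A header 114 mm tall and 94 mm deep lies on top of the jambs and spans the full outside width.

Three stools sit around the table at the −y, +y, +x sides. The door frame is on top of the table.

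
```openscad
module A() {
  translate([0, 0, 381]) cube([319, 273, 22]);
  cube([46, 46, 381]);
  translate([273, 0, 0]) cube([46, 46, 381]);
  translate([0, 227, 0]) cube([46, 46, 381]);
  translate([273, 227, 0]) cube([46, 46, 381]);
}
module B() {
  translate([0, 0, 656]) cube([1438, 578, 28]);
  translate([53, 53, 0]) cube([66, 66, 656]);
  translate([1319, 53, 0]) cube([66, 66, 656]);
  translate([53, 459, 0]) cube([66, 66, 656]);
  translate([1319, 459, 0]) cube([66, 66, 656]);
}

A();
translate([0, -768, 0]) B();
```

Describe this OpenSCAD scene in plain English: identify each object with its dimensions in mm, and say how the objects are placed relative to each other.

A is a simple wooden stool: a rectangular seat 319 mm (x) by 273 mm (y), 22 mm thick, top face at z = 403 mm, on four square legs, each 46×46 mm in cross-section. The legs rest on z = 0, each flush with a corner of the seat.

B is a table: top 1438 mm (x) × 578 mm (y), 28 mm thick, upper face at z = 684 mm, on four 66×66 mm square legs, each inset 53 mm from the nearest pair of top edges, running from z = 0 to the bottom of the top.

The table is on the floor beside the stool on its −y side.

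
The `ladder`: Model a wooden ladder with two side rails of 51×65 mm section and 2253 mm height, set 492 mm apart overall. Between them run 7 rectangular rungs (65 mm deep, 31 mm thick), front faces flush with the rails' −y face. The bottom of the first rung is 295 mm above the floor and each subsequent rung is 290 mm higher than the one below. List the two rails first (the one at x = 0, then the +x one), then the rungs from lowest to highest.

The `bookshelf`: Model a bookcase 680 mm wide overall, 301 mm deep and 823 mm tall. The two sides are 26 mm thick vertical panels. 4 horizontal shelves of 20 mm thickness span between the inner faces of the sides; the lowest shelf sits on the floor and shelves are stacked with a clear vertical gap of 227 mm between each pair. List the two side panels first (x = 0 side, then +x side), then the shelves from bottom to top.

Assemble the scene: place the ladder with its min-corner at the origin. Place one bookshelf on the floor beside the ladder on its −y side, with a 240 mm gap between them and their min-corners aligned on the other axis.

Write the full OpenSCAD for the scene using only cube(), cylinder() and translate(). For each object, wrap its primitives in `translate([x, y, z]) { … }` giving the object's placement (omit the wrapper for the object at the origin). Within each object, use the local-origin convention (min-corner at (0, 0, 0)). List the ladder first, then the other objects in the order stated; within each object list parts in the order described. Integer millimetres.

cube([51, 65, 2253]);
translate([441, 0, 0]) cube([51, 65, 2253]);
translate([51, 0, 295]) cube([390, 65, 31]);
translate([51, 0, 585]) cube([390, 65, 31]);
translate([51, 0, 875]) cube([390, 65, 31]);
translate([51, 0, 1165]) cube([390, 65, 31]);
translate([51, 0, 1455]) cube([390, 65, 31]);
translate([51, 0, 1745]) cube([390, 65, 31]);
translate([51, 0, 2035]) cube([390, 65, 31]);
translate([0, -541, 0]) {
  cube([26, 301, 823]);
  translate([654, 0, 0]) cube([26, 301, 823]);
  translate([26, 0, 0]) cube([628, 301, 20]);
  translate([26, 0, 247]) cube([628, 301, 20]);
  translate([26, 0, 494]) cube([628, 301, 20]);
  translate([26, 0, 741]) cube([628, 301, 20]);
}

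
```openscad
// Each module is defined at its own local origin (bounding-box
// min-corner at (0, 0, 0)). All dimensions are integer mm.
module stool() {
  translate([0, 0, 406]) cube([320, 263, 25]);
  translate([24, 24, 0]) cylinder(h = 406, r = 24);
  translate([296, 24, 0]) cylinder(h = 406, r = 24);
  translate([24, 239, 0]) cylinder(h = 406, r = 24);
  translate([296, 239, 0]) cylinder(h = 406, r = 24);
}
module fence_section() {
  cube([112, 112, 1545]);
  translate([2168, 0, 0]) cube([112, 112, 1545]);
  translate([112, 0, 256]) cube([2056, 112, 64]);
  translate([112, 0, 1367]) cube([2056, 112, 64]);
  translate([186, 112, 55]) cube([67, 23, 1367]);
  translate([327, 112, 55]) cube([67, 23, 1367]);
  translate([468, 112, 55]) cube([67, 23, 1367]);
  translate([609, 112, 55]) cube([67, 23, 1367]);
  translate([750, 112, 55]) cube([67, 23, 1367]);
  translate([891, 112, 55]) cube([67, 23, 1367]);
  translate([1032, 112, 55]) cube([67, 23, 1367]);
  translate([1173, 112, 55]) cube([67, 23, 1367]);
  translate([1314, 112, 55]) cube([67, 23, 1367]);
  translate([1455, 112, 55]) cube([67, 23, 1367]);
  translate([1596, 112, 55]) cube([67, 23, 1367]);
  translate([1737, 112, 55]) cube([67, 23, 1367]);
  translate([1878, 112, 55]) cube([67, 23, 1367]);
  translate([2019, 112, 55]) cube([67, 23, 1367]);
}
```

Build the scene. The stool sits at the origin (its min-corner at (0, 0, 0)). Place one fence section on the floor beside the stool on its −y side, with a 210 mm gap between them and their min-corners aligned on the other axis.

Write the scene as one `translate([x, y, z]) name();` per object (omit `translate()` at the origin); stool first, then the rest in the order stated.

stool();
translate([0, -345, 0]) fence_section();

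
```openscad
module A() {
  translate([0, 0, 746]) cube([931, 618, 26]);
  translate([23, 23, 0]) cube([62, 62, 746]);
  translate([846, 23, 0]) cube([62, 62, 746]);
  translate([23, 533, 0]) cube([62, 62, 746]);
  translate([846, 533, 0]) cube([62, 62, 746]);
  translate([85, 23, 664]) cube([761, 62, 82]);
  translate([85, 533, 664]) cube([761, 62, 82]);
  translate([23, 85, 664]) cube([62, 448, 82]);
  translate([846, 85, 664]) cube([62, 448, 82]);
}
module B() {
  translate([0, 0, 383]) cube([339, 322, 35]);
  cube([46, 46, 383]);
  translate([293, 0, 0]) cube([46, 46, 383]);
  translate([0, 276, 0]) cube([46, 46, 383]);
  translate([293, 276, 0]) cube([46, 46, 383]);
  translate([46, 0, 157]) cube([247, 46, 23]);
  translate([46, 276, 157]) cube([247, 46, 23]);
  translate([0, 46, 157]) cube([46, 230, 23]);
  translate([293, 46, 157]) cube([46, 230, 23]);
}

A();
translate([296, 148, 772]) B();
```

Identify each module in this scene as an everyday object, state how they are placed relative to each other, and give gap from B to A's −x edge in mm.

A is a table. B is a stool. The stool is on top of the table, centred. The gap from the stool to the table's −x edge is 296 mm.

The stool's min-x is at 296; the table's min-x is 0; gap = 296 mm.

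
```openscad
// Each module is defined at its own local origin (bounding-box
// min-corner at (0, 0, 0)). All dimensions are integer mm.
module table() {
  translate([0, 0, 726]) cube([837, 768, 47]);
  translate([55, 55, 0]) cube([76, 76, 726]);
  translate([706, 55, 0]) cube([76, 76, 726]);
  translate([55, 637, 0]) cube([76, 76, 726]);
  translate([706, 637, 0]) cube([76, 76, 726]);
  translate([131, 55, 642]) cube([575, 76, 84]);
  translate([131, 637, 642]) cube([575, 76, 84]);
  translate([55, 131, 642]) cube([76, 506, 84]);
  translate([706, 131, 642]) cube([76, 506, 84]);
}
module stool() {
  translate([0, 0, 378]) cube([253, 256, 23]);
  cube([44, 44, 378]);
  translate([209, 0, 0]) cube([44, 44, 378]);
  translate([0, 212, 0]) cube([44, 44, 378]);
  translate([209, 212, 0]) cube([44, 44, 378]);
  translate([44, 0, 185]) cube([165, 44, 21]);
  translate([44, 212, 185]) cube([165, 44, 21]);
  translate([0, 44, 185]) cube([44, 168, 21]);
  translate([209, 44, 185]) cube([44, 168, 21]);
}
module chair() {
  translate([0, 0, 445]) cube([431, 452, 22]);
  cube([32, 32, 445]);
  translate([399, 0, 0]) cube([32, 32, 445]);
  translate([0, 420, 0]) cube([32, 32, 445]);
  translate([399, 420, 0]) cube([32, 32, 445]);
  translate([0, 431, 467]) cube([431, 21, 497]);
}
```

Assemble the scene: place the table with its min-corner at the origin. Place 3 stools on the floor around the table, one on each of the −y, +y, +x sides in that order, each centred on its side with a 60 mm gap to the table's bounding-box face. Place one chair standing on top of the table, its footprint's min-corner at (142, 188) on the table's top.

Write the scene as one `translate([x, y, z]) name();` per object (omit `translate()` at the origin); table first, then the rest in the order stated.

table();
translate([292, -316, 0]) stool();
translate([292, 828, 0]) stool();
translate([897, 256, 0]) stool();
translate([142, 188, 773]) chair();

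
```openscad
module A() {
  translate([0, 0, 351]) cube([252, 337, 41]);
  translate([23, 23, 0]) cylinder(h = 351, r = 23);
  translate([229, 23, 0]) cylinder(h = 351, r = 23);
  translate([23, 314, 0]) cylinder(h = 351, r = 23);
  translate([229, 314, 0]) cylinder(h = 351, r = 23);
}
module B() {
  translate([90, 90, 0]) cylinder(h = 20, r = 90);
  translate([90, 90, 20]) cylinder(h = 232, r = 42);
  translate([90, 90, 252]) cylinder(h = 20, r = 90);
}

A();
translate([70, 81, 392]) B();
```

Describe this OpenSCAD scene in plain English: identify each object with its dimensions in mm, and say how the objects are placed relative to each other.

A is a four-legged stool. The seat is 252×337 mm, 41 mm thick, top at z = 392 mm. It stands on four round legs, each 46 mm in diameter, from z = 0 to the seat underside, each leg's axis is inset half a diameter from the nearest pair of seat edges (so the leg's bounding box is flush with the corner).

B is a spool: two coaxial disc flanges of radius 90 mm and thickness 20 mm, joined by a core cylinder of radius 42 mm and height 232 mm. The lower flange rests on z = 0 and the three cylinders share a vertical axis.

The spool is on top of the stool.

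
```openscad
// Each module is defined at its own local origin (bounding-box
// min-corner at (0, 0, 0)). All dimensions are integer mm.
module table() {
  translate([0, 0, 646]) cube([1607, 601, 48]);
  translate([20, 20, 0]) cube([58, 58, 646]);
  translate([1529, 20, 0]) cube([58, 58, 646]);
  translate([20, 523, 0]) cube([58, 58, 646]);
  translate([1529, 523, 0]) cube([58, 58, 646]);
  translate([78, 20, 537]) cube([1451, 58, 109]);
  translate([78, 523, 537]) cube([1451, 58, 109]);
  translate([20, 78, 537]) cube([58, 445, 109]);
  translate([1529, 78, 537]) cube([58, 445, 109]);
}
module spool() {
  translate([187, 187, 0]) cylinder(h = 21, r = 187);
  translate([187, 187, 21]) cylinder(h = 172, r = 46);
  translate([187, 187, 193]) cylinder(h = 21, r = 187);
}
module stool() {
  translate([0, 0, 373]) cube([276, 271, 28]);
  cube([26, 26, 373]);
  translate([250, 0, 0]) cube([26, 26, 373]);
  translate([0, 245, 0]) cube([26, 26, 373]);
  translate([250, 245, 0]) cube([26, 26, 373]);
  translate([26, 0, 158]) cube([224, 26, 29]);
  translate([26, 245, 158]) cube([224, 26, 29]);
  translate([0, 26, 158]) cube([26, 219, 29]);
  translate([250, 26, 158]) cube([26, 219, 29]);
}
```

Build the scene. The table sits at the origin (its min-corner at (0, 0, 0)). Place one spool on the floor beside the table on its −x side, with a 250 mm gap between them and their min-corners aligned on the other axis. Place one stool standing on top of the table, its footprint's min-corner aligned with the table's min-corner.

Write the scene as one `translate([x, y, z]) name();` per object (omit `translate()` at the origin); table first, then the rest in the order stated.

table();
translate([-624, 0, 0]) spool();
translate([0, 0, 694]) stool();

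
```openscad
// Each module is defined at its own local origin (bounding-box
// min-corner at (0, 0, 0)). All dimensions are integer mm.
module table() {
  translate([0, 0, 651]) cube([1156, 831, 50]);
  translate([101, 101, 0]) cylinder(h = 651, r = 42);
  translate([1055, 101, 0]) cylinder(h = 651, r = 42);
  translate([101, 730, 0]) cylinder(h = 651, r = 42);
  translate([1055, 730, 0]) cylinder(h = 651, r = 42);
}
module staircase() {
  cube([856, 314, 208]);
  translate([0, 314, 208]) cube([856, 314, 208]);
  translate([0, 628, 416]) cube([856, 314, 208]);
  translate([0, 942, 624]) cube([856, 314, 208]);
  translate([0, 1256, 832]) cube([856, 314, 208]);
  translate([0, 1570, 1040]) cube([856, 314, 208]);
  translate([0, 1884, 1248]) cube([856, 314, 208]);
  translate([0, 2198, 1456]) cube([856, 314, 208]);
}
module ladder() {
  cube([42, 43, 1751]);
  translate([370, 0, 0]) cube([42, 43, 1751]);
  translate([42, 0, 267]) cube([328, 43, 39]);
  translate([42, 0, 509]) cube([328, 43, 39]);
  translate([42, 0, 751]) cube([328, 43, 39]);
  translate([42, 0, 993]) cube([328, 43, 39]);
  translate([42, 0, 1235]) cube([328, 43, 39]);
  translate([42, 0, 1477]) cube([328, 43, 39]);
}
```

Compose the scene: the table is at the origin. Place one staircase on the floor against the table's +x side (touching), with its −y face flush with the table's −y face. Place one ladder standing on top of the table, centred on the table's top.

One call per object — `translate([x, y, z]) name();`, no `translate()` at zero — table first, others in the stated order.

table();
translate([1156, 0, 0]) staircase();
translate([372, 394, 701]) ladder();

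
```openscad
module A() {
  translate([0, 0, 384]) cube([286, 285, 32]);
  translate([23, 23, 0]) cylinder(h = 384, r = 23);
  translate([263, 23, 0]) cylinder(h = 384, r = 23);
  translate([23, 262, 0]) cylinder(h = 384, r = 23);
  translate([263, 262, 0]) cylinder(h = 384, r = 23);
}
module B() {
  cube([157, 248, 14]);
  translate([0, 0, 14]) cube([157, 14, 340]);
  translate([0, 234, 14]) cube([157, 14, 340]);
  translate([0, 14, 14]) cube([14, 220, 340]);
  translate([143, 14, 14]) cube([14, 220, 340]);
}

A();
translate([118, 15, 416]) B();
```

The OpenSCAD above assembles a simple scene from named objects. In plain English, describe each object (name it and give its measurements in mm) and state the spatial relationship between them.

A is a four-legged stool. The seat is 286×285 mm, 32 mm thick, top at z = 416 mm. It stands on four round legs, each 46 mm in diameter, from z = 0 to the seat underside, each leg's axis is inset half a diameter from the nearest pair of seat edges (so the leg's bounding box is flush with the corner).

B is an open storage box with external size 157×248×354 mm and wall thickness 14 mm (the base is also 14 mm thick). The base covers the whole footprint; the four walls stand on the base, with the y-facing walls full-width and the x-facing walls fitting between their inner faces.

The open box is on top of the stool.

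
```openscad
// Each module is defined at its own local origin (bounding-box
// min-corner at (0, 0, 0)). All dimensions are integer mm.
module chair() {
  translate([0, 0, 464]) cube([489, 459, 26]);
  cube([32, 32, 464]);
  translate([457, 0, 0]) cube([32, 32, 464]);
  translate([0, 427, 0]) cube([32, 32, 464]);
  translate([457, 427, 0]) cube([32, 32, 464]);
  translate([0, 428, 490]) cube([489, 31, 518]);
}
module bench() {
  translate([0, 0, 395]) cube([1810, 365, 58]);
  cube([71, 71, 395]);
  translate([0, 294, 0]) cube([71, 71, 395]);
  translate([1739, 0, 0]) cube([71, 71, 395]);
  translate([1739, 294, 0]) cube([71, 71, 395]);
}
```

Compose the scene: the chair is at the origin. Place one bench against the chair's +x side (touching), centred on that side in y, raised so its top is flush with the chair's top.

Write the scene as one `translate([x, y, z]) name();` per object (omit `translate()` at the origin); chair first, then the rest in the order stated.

chair();
translate([489, 47, 555]) bench();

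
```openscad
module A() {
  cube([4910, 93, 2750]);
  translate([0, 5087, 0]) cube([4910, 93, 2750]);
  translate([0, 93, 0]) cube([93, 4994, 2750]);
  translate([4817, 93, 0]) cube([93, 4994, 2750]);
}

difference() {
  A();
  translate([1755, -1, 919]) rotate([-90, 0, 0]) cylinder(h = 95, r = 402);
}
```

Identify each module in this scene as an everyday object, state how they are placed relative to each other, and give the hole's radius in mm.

A is a house frame. The house frame has a circular hole through its front wall. The hole's radius is 402 mm.

The subtracted cylinder has r = 402 mm.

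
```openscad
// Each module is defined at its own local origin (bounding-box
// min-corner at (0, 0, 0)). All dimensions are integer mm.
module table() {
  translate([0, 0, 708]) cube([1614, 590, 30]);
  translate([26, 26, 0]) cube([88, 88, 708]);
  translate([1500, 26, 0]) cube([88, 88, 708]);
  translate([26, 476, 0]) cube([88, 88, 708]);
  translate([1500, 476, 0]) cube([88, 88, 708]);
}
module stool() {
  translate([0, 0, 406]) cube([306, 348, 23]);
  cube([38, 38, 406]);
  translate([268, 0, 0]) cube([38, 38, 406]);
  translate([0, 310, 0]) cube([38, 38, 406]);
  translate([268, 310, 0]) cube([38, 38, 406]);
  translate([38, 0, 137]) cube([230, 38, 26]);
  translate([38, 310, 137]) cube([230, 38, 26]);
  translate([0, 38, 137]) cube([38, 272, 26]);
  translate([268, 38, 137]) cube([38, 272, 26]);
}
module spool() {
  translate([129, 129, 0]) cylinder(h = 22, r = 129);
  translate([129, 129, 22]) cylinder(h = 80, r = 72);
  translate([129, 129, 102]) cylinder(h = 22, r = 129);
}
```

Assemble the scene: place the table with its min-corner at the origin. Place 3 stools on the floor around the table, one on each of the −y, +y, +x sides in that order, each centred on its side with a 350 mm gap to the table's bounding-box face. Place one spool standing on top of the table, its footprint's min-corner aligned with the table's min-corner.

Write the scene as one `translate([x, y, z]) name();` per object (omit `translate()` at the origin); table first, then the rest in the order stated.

table();
translate([654, -698, 0]) stool();
translate([654, 940, 0]) stool();
translate([1964, 121, 0]) stool();
translate([0, 0, 738]) spool();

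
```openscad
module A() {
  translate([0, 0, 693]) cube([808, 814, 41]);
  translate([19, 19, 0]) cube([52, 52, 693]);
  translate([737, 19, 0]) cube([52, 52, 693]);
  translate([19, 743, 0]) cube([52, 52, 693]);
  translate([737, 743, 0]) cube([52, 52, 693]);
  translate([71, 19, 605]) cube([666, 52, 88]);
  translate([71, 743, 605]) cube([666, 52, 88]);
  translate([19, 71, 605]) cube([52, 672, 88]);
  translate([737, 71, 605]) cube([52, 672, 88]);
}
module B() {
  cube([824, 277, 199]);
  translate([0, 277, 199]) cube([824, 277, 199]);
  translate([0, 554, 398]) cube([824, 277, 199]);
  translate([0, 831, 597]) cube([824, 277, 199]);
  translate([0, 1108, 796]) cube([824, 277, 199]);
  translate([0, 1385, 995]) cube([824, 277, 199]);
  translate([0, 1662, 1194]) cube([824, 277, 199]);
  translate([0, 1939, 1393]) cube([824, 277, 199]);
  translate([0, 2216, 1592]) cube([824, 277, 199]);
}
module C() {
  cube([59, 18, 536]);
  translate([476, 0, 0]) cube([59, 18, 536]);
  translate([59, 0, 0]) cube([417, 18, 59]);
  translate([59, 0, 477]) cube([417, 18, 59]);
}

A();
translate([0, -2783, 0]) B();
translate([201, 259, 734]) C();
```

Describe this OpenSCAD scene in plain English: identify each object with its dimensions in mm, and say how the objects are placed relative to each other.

A is a table: top 808 mm (x) × 814 mm (y), 41 mm thick, upper face at z = 734 mm, on four 52×52 mm square legs, each inset 19 mm from the nearest pair of top edges, running from z = 0 to the bottom of the top. Four apron rails, 52 mm thick and 88 mm tall, run between adjacent legs with their top edges flush with the underside of the top and their outer faces flush with the legs' outer faces.

B is a straight staircase of 9 solid steps. Each step is 824 mm wide (x), 277 mm deep (y, the going) and 199 mm tall (the rise). The first step rests on the floor; each subsequent step sits one going further in +y and one rise higher in +z, directly behind and above the previous step with no overlap.

C is a rectangular picture frame lying in the x–z plane (depth along y). The opening is 417 mm wide (x) by 418 mm tall (z), surrounded by a border 59 mm wide on all four sides. The frame is 18 mm deep and is made of two full-height vertical stiles with two horizontal rails fitted between them.

The staircase is on the floor beside the table on its −y side. The picture frame is on top of the table.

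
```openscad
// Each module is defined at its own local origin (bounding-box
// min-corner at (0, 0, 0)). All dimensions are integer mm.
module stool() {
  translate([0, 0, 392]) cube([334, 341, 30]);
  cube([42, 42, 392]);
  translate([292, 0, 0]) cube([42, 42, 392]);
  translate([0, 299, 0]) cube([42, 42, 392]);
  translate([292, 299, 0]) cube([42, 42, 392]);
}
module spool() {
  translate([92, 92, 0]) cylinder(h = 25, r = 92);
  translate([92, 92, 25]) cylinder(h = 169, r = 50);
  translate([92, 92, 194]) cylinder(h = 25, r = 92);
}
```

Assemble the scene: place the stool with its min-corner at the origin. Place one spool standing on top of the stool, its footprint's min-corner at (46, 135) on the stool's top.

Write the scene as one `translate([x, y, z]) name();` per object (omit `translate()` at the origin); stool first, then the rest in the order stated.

stool();
translate([46, 135, 422]) spool();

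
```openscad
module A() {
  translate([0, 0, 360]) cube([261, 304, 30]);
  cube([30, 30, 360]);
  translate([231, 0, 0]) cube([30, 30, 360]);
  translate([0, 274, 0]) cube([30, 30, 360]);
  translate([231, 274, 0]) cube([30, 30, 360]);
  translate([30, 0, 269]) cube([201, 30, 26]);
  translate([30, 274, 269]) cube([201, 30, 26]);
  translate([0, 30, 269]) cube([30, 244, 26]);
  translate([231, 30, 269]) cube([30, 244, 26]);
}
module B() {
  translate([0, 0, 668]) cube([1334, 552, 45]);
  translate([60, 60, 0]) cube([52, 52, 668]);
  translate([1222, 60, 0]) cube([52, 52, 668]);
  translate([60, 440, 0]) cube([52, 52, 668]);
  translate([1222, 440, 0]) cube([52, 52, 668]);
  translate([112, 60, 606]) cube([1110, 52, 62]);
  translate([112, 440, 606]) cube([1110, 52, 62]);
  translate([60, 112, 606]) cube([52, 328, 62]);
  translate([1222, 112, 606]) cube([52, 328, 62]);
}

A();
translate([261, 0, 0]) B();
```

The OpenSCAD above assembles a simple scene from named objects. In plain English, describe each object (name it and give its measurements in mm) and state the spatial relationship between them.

A is a four-legged stool. The seat is 261×304 mm, 30 mm thick, top at z = 390 mm. It stands on four square legs, each 30×30 mm in cross-section, from z = 0 to the seat underside, each flush with a corner of the seat. Four stretchers, 30 mm wide and 26 mm tall, connect adjacent legs with their undersides at z = 269 mm, each running between the inner faces of the legs it joins and aligned with the legs' outer faces on the other axis.

B is a table with a 1334×552 mm rectangular top, 45 mm thick, top surface at z = 713 mm, supported by four 52×52 mm square legs, each inset 60 mm from the nearest pair of top edges, running from the floor. Four apron rails, 52 mm thick and 62 mm tall, run between adjacent legs with their top edges flush with the underside of the top and their outer faces flush with the legs' outer faces.

The table is against the stool's +x side, with their −y faces flush.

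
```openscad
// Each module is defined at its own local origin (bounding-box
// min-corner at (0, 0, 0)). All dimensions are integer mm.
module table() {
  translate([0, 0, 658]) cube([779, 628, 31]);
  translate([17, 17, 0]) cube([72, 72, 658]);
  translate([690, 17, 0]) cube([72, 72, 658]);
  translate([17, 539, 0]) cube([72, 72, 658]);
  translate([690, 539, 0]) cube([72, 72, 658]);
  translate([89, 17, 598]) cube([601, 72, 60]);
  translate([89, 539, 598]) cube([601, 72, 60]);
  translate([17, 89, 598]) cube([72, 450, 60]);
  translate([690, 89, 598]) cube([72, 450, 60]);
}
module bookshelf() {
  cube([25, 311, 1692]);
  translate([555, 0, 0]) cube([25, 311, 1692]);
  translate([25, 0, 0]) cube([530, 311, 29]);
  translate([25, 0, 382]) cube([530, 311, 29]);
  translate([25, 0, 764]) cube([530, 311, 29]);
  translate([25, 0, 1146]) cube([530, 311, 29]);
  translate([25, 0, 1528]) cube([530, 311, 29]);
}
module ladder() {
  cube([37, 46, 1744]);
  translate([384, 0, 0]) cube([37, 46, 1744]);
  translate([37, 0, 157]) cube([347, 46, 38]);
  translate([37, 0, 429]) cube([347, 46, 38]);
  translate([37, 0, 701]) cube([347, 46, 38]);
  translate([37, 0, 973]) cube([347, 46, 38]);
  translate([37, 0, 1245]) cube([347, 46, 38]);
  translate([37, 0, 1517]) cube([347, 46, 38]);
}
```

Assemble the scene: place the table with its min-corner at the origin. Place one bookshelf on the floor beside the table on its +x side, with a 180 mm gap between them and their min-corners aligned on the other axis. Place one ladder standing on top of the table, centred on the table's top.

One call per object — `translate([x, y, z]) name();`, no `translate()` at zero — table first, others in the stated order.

table();
translate([959, 0, 0]) bookshelf();
translate([179, 291, 689]) ladder();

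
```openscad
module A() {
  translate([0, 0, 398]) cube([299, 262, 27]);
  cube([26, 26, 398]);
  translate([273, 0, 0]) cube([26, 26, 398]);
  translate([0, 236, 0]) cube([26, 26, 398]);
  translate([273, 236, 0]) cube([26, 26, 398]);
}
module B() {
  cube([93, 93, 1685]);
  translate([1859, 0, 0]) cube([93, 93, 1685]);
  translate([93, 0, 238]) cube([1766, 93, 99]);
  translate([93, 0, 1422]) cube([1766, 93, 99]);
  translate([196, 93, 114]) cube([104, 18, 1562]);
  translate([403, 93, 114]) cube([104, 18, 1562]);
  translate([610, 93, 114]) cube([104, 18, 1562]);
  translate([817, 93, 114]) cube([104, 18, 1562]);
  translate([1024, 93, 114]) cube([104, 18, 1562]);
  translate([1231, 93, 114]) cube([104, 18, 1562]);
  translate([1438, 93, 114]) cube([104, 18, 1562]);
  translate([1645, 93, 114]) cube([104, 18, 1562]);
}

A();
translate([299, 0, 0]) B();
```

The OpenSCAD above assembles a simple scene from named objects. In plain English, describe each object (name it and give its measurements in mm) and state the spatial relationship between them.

A is a simple wooden stool: a rectangular seat 299 mm (x) by 262 mm (y), 27 mm thick, top face at z = 425 mm, on four square legs, each 26×26 mm in cross-section. The legs rest on z = 0, each flush with a corner of the seat.

B is a fence section. Two 93×93 mm posts, 1685 mm tall, stand on the floor with a clear span of 1766 mm between their inner faces. Two horizontal rails of 93×99 mm section span the gap between the posts with their undersides at z = 238 mm and z = 1422 mm, flush with the posts' −y face. 8 pickets, each 104 mm wide, 18 mm thick and 1562 mm tall, are fixed to the +y face of the rails with their bottoms at z = 114 mm, evenly spaced across the span with equal gaps (rounded down to the nearest mm) at the −x end and between each pair — any rounding remainder accumulates at the +x end.

The fence section is against the stool's +x side, with their −y faces flush.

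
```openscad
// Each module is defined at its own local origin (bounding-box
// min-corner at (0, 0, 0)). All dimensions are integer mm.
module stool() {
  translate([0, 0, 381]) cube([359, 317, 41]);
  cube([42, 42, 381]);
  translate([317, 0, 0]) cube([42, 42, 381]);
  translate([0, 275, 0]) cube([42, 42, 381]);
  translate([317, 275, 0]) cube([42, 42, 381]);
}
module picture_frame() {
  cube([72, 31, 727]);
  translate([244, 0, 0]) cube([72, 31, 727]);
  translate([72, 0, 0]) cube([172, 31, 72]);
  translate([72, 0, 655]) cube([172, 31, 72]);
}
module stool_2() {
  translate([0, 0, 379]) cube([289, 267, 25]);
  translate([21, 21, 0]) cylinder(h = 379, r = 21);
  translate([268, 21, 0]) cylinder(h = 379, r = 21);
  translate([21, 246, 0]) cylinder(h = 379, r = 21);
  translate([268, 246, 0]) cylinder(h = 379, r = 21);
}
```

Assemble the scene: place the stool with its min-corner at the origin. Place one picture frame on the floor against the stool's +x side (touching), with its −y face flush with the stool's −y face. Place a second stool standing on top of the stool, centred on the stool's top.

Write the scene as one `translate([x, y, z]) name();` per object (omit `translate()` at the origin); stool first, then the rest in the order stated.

stool();
translate([359, 0, 0]) picture_frame();
translate([35, 25, 422]) stool_2();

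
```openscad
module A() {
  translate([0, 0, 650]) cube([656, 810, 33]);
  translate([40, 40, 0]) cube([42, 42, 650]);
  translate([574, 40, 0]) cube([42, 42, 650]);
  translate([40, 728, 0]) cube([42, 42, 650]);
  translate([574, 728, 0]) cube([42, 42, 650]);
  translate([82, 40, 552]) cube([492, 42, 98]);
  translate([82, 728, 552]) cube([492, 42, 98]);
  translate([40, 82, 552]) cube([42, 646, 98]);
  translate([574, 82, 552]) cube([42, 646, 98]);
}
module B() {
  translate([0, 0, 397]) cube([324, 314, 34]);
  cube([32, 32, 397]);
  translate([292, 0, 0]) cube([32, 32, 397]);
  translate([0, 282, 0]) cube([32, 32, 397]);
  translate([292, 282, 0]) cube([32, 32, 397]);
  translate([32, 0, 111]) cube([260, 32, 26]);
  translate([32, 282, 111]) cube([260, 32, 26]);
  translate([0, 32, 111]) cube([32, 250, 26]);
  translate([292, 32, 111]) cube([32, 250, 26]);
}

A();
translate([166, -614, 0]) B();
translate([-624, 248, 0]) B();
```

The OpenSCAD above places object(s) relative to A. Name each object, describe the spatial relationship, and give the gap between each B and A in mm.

Each stool's nearest face is 300 mm from the table's bounding box.

A is a table. B is a stool. Two stools sit around the table at the −y, −x sides. The gap between each stool and the table is 300 mm.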